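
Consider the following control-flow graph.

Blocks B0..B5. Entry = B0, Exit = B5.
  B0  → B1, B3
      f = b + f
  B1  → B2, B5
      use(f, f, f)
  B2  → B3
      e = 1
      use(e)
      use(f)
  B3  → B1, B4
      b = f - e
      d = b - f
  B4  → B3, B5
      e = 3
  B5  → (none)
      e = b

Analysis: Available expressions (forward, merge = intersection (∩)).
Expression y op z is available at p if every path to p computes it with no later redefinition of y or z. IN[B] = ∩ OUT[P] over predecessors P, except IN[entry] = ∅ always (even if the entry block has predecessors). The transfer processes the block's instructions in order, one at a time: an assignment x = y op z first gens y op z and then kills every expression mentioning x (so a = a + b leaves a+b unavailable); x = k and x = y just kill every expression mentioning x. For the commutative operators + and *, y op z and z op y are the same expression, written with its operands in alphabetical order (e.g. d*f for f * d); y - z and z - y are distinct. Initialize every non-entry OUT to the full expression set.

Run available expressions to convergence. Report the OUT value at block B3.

Fixpoint table:
  B0:   IN={}   OUT={}
  B1:   IN={}   OUT={}
  B2:   IN={}   OUT={}
  B3:   IN={}   OUT={b-f, f-e}
  B4:   IN={b-f, f-e}   OUT={b-f}
  B5:   IN={}   OUT={}

Merge at B3: IN[B3] = OUT[B0] ∩ OUT[B2] ∩ OUT[B4] = {}
Applying B3's transfer function to that IN value gives OUT[B3] (row B3 above).

Answer: {b-f, f-e}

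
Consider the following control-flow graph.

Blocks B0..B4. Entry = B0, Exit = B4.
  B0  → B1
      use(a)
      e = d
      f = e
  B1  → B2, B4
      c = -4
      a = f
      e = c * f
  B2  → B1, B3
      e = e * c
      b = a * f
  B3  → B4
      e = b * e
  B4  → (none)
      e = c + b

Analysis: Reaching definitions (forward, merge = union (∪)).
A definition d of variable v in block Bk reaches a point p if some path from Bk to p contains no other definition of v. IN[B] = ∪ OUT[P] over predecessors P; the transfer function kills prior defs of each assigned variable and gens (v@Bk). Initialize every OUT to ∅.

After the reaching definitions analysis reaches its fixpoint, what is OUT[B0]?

Answer: {e@B0, f@B0}

Working:
Converged values:
  B0:  IN={}  OUT={e@B0, f@B0}
  B1:  IN={a@B1, b@B2, c@B1, e@B0, e@B2, f@B0}  OUT={a@B1, b@B2, c@B1, e@B1, f@B0}
  B2:  IN={a@B1, b@B2, c@B1, e@B1, f@B0}  OUT={a@B1, b@B2, c@B1, e@B2, f@B0}
  B3:  IN={a@B1, b@B2, c@B1, e@B2, f@B0}  OUT={a@B1, b@B2, c@B1, e@B3, f@B0}
  B4:  IN={a@B1, b@B2, c@B1, e@B1, e@B3, f@B0}  OUT={a@B1, b@B2, c@B1, e@B4, f@B0}

B0 is the boundary node: IN[B0] = {}
Applying B0's transfer function to that IN value gives OUT[B0] (row B0 above).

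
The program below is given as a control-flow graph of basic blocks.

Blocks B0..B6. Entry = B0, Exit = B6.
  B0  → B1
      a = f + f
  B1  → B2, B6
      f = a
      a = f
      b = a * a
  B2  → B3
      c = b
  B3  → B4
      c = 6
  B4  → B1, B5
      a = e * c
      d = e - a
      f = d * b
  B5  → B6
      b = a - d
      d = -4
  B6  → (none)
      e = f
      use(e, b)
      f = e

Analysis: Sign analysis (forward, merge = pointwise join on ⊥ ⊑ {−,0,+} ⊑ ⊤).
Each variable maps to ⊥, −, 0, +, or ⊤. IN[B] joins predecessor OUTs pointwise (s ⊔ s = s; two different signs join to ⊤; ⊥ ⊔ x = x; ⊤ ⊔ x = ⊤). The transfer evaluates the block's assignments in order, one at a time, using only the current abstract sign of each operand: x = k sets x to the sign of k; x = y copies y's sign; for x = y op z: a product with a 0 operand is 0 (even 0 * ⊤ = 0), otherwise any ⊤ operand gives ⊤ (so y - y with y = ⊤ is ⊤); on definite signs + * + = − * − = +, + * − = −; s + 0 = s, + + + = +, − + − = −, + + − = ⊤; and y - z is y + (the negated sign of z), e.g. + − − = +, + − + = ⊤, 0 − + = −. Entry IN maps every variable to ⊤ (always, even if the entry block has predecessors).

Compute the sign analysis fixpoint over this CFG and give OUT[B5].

Answer: {a: ⊤, b: ⊤, c: +, d: -, e: ⊤, f: ⊤}

Derivation:
Per-block solution:
  B0: | IN=(all ⊤) | OUT=(all ⊤)
  B1: | IN=(all ⊤) | OUT=(all ⊤)
  B2: | IN=(all ⊤) | OUT=(all ⊤)
  B3: | IN=(all ⊤) | OUT={c:+; rest ⊤}
  B4: | IN={c:+; rest ⊤} | OUT={c:+; rest ⊤}
  B5: | IN={c:+; rest ⊤} | OUT={c:+, d:-; rest ⊤}
  B6: | IN=(all ⊤) | OUT=(all ⊤)

Merge at B5: IN[B5] = OUT[B4] = {a: ⊤, b: ⊤, c: +, d: ⊤, e: ⊤, f: ⊤}
Applying B5's transfer function to that IN value gives OUT[B5] (row B5 above).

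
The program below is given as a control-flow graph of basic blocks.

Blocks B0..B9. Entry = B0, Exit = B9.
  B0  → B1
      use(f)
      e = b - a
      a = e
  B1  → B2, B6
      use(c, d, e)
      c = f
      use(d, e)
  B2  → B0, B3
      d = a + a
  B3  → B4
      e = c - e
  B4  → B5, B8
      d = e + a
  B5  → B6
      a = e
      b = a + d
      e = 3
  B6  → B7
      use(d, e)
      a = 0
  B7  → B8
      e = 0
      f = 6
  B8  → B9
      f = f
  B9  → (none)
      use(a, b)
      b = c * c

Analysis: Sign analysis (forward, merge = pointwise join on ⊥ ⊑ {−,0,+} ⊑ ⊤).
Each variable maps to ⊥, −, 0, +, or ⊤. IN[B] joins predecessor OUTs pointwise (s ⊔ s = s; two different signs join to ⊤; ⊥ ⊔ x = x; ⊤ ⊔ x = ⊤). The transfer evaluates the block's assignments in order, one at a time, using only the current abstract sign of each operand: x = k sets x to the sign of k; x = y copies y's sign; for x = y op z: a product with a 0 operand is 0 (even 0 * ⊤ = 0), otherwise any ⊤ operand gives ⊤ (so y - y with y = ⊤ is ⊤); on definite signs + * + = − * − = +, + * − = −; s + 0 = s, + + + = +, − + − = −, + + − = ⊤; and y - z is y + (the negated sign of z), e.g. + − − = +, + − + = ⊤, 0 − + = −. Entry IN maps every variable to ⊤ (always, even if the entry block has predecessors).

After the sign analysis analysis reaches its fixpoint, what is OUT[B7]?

Answer: {a: 0, b: ⊤, c: ⊤, d: ⊤, e: 0, f: +}

Derivation:
Converged values:
  B0:  IN=(all ⊤)  OUT=(all ⊤)
  B1:  IN=(all ⊤)  OUT=(all ⊤)
  B2:  IN=(all ⊤)  OUT=(all ⊤)
  B3:  IN=(all ⊤)  OUT=(all ⊤)
  B4:  IN=(all ⊤)  OUT=(all ⊤)
  B5:  IN=(all ⊤)  OUT={e:+; rest ⊤}
  B6:  IN=(all ⊤)  OUT={a:0; rest ⊤}
  B7:  IN={a:0; rest ⊤}  OUT={a:0, e:0, f:+; rest ⊤}
  B8:  IN=(all ⊤)  OUT=(all ⊤)
  B9:  IN=(all ⊤)  OUT=(all ⊤)

Merge at B7: IN[B7] = OUT[B6] = {a: 0, b: ⊤, c: ⊤, d: ⊤, e: ⊤, f: ⊤}
Applying B7's transfer function to that IN value gives OUT[B7] (row B7 above).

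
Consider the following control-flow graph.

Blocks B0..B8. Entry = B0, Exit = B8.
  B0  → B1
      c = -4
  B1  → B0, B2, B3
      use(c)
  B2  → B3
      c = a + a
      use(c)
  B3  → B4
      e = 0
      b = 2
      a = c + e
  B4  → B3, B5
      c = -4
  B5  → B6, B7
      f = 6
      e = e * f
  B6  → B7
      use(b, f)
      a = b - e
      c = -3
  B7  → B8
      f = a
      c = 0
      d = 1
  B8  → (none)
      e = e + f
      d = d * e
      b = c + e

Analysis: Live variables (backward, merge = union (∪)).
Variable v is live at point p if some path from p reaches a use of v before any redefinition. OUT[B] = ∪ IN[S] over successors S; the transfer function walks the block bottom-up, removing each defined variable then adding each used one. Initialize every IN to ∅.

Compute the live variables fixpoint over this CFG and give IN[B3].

Fixpoint table:
  B0:  IN={a}  OUT={a, c}
  B1:  IN={a, c}  OUT={a, c}
  B2:  IN={a}  OUT={c}
  B3:  IN={c}  OUT={a, b, e}
  B4:  IN={a, b, e}  OUT={a, b, c, e}
  B5:  IN={a, b, e}  OUT={a, b, e, f}
  B6:  IN={b, e, f}  OUT={a, e}
  B7:  IN={a, e}  OUT={c, d, e, f}
  B8:  IN={c, d, e, f}  OUT={}

Merge at B3: OUT[B3] = IN[B4] = {a, b, e}
Applying B3's transfer function to that OUT value gives IN[B3] (row B3 above).

Answer: {c}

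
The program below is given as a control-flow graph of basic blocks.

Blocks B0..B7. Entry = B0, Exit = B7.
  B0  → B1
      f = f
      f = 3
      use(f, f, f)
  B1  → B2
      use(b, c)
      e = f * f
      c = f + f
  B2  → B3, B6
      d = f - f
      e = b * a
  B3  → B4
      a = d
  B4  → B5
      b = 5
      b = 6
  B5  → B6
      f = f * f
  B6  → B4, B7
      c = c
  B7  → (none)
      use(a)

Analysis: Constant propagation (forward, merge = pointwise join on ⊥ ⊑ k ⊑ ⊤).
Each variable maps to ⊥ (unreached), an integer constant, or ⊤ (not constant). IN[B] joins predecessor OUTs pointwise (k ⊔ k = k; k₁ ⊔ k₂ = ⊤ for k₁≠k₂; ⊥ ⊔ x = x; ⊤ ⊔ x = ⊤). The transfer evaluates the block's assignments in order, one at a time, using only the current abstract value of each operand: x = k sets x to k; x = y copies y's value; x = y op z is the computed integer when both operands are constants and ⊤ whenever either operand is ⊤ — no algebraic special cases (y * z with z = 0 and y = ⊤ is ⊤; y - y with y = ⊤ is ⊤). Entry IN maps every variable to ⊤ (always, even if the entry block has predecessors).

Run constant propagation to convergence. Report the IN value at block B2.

Answer: {a: ⊤, b: ⊤, c: 6, d: ⊤, e: 9, f: 3}

Trace:
Per-block solution:
  B0:   IN=(all ⊤)   OUT={f:3; rest ⊤}
  B1:   IN={f:3; rest ⊤}   OUT={c:6, e:9, f:3; rest ⊤}
  B2:   IN={c:6, e:9, f:3; rest ⊤}   OUT={c:6, d:0, f:3; rest ⊤}
  B3:   IN={c:6, d:0, f:3; rest ⊤}   OUT={a:0, c:6, d:0, f:3; rest ⊤}
  B4:   IN={c:6, d:0; rest ⊤}   OUT={b:6, c:6, d:0; rest ⊤}
  B5:   IN={b:6, c:6, d:0; rest ⊤}   OUT={b:6, c:6, d:0; rest ⊤}
  B6:   IN={c:6, d:0; rest ⊤}   OUT={c:6, d:0; rest ⊤}
  B7:   IN={c:6, d:0; rest ⊤}   OUT={c:6, d:0; rest ⊤}

Merge at B2: IN[B2] = OUT[B1] = {a: ⊤, b: ⊤, c: 6, d: ⊤, e: 9, f: 3}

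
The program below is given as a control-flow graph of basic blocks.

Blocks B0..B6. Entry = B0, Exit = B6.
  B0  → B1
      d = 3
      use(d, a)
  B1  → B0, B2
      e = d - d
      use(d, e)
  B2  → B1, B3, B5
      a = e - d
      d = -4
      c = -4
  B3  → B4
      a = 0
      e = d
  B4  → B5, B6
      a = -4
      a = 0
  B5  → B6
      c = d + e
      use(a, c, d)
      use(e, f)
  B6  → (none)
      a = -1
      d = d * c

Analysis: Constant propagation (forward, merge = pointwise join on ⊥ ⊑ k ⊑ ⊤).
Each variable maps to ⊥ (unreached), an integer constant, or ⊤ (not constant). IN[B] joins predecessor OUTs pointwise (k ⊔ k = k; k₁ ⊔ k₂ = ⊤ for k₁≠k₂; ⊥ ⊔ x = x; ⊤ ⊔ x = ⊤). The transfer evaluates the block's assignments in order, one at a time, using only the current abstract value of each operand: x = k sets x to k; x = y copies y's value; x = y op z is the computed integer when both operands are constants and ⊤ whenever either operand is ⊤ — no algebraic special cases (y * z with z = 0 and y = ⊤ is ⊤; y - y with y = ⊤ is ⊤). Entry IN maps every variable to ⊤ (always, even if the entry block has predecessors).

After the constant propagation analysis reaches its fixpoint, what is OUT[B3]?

Answer: {a: 0, b: ⊤, c: -4, d: -4, e: -4, f: ⊤}

Derivation:
Per-block solution:
  B0:  IN=(all ⊤)  OUT={d:3; rest ⊤}
  B1:  IN=(all ⊤)  OUT=(all ⊤)
  B2:  IN=(all ⊤)  OUT={c:-4, d:-4; rest ⊤}
  B3:  IN={c:-4, d:-4; rest ⊤}  OUT={a:0, c:-4, d:-4, e:-4; rest ⊤}
  B4:  IN={a:0, c:-4, d:-4, e:-4; rest ⊤}  OUT={a:0, c:-4, d:-4, e:-4; rest ⊤}
  B5:  IN={c:-4, d:-4; rest ⊤}  OUT={d:-4; rest ⊤}
  B6:  IN={d:-4; rest ⊤}  OUT={a:-1; rest ⊤}

Merge at B3: IN[B3] = OUT[B2] = {a: ⊤, b: ⊤, c: -4, d: -4, e: ⊤, f: ⊤}
Applying B3's transfer function to that IN value gives OUT[B3] (row B3 above).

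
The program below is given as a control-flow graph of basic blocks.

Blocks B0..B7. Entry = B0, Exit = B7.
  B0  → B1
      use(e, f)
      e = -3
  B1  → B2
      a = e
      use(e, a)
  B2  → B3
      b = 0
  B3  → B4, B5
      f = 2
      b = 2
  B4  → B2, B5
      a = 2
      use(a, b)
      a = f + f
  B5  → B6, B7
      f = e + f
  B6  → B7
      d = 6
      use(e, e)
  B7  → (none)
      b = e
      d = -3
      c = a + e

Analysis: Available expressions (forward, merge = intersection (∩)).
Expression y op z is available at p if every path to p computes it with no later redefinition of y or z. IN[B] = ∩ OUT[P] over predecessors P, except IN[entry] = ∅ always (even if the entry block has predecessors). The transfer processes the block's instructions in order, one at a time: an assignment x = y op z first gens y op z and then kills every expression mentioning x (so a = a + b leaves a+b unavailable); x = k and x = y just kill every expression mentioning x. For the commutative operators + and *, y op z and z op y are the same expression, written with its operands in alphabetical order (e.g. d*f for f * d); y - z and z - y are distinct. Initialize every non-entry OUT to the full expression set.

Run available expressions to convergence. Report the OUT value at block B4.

Per-block solution:
  B0:  IN={}  OUT={}
  B1:  IN={}  OUT={}
  B2:  IN={}  OUT={}
  B3:  IN={}  OUT={}
  B4:  IN={}  OUT={f+f}
  B5:  IN={}  OUT={}
  B6:  IN={}  OUT={}
  B7:  IN={}  OUT={a+e}

Merge at B4: IN[B4] = OUT[B3] = {}
Applying B4's transfer function to that IN value gives OUT[B4] (row B4 above).

Answer: {f+f}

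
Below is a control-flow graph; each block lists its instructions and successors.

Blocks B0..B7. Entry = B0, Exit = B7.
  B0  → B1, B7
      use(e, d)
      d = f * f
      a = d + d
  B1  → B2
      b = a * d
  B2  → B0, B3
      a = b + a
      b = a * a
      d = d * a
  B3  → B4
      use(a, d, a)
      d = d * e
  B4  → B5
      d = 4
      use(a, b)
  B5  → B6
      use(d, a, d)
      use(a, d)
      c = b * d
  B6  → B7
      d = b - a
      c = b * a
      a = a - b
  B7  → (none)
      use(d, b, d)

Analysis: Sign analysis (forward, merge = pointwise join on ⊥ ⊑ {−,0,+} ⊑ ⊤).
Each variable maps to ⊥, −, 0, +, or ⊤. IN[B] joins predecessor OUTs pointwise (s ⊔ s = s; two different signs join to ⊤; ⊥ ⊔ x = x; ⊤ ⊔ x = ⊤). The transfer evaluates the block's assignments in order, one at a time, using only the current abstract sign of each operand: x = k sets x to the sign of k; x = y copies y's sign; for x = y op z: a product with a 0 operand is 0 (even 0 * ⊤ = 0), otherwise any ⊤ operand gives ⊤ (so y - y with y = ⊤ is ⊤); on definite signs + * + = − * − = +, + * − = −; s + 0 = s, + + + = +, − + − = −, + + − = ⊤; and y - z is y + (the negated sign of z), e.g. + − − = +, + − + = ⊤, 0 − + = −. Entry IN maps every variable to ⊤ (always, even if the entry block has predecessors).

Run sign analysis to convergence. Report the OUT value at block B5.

Converged values:
  B0:  IN=(all ⊤)  OUT=(all ⊤)
  B1:  IN=(all ⊤)  OUT=(all ⊤)
  B2:  IN=(all ⊤)  OUT=(all ⊤)
  B3:  IN=(all ⊤)  OUT=(all ⊤)
  B4:  IN=(all ⊤)  OUT={d:+; rest ⊤}
  B5:  IN={d:+; rest ⊤}  OUT={d:+; rest ⊤}
  B6:  IN={d:+; rest ⊤}  OUT=(all ⊤)
  B7:  IN=(all ⊤)  OUT=(all ⊤)

Merge at B5: IN[B5] = OUT[B4] = {a: ⊤, b: ⊤, c: ⊤, d: +, e: ⊤, f: ⊤}
Applying B5's transfer function to that IN value gives OUT[B5] (row B5 above).

Answer: {a: ⊤, b: ⊤, c: ⊤, d: +, e: ⊤, f: ⊤}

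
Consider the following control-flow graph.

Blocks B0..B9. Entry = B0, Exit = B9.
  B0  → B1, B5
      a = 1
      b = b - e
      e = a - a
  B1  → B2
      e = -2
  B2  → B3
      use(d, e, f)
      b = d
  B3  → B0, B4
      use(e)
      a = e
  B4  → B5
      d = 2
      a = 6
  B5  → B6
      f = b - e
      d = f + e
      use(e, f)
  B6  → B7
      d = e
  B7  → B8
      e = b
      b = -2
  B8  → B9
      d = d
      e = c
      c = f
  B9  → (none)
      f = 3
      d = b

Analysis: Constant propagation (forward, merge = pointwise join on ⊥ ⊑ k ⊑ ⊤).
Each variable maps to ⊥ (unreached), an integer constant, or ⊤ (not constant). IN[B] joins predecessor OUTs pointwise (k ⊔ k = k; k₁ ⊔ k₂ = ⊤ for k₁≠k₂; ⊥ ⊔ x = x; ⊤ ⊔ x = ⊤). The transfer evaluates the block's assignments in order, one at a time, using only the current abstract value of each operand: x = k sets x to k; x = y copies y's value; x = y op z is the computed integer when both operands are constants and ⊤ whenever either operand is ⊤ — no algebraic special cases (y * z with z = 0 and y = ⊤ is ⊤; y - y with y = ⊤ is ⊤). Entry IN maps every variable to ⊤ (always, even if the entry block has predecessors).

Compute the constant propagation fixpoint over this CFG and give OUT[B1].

Answer: {a: 1, b: ⊤, c: ⊤, d: ⊤, e: -2, f: ⊤}

Trace:
Converged values:
  B0:   IN=(all ⊤)   OUT={a:1, e:0; rest ⊤}
  B1:   IN={a:1, e:0; rest ⊤}   OUT={a:1, e:-2; rest ⊤}
  B2:   IN={a:1, e:-2; rest ⊤}   OUT={a:1, e:-2; rest ⊤}
  B3:   IN={a:1, e:-2; rest ⊤}   OUT={a:-2, e:-2; rest ⊤}
  B4:   IN={a:-2, e:-2; rest ⊤}   OUT={a:6, d:2, e:-2; rest ⊤}
  B5:   IN=(all ⊤)   OUT=(all ⊤)
  B6:   IN=(all ⊤)   OUT=(all ⊤)
  B7:   IN=(all ⊤)   OUT={b:-2; rest ⊤}
  B8:   IN={b:-2; rest ⊤}   OUT={b:-2; rest ⊤}
  B9:   IN={b:-2; rest ⊤}   OUT={b:-2, d:-2, f:3; rest ⊤}

Merge at B1: IN[B1] = OUT[B0] = {a: 1, b: ⊤, c: ⊤, d: ⊤, e: 0, f: ⊤}
Applying B1's transfer function to that IN value gives OUT[B1] (row B1 above).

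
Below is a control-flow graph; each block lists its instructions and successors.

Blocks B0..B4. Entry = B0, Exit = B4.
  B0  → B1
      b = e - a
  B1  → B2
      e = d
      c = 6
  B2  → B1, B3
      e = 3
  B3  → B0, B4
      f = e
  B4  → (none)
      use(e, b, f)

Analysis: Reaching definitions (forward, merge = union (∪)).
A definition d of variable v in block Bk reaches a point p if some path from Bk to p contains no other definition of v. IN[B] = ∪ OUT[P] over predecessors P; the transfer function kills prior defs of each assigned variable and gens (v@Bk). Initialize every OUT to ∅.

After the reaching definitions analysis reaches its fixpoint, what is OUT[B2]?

Fixpoint table:
  B0: | IN={b@B0, c@B1, e@B2, f@B3} | OUT={b@B0, c@B1, e@B2, f@B3}
  B1: | IN={b@B0, c@B1, e@B2, f@B3} | OUT={b@B0, c@B1, e@B1, f@B3}
  B2: | IN={b@B0, c@B1, e@B1, f@B3} | OUT={b@B0, c@B1, e@B2, f@B3}
  B3: | IN={b@B0, c@B1, e@B2, f@B3} | OUT={b@B0, c@B1, e@B2, f@B3}
  B4: | IN={b@B0, c@B1, e@B2, f@B3} | OUT={b@B0, c@B1, e@B2, f@B3}

Merge at B2: IN[B2] = OUT[B1] = {b@B0, c@B1, e@B1, f@B3}
Applying B2's transfer function to that IN value gives OUT[B2] (row B2 above).

Answer: {b@B0, c@B1, e@B2, f@B3}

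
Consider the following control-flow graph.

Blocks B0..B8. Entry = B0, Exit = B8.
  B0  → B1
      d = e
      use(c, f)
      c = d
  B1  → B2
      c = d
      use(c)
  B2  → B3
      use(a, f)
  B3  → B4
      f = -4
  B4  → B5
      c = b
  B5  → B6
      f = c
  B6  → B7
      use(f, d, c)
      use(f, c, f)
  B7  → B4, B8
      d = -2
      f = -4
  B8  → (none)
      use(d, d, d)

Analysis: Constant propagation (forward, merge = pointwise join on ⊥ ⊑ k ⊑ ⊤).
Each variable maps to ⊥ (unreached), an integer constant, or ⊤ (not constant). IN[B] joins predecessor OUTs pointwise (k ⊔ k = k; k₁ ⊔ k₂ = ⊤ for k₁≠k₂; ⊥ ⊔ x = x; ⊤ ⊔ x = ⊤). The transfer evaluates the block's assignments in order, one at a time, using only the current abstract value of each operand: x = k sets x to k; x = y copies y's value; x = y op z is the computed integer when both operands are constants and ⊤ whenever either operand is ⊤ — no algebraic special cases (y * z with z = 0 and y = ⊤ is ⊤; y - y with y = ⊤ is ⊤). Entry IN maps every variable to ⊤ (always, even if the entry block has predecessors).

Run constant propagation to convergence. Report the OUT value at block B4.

Per-block solution:
  B0:   IN=(all ⊤)   OUT=(all ⊤)
  B1:   IN=(all ⊤)   OUT=(all ⊤)
  B2:   IN=(all ⊤)   OUT=(all ⊤)
  B3:   IN=(all ⊤)   OUT={f:-4; rest ⊤}
  B4:   IN={f:-4; rest ⊤}   OUT={f:-4; rest ⊤}
  B5:   IN={f:-4; rest ⊤}   OUT=(all ⊤)
  B6:   IN=(all ⊤)   OUT=(all ⊤)
  B7:   IN=(all ⊤)   OUT={d:-2, f:-4; rest ⊤}
  B8:   IN={d:-2, f:-4; rest ⊤}   OUT={d:-2, f:-4; rest ⊤}

Merge at B4: IN[B4] = OUT[B3] ⊔ OUT[B7] = {a: ⊤, b: ⊤, c: ⊤, d: ⊤, e: ⊤, f: -4}
Applying B4's transfer function to that IN value gives OUT[B4] (row B4 above).

Answer: {a: ⊤, b: ⊤, c: ⊤, d: ⊤, e: ⊤, f: -4}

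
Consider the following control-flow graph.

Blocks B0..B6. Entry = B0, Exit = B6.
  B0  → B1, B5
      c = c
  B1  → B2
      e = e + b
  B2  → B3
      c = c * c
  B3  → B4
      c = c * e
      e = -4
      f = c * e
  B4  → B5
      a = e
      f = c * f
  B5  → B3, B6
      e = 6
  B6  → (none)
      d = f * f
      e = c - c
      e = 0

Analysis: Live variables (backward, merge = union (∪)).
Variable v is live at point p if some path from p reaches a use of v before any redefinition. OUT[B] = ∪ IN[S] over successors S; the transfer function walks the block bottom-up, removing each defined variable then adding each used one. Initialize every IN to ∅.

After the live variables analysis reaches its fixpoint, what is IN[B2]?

Per-block solution:
  B0:   IN={b, c, e, f}   OUT={b, c, e, f}
  B1:   IN={b, c, e}   OUT={c, e}
  B2:   IN={c, e}   OUT={c, e}
  B3:   IN={c, e}   OUT={c, e, f}
  B4:   IN={c, e, f}   OUT={c, f}
  B5:   IN={c, f}   OUT={c, e, f}
  B6:   IN={c, f}   OUT={}

Merge at B2: OUT[B2] = IN[B3] = {c, e}
Applying B2's transfer function to that OUT value gives IN[B2] (row B2 above).

Answer: {c, e}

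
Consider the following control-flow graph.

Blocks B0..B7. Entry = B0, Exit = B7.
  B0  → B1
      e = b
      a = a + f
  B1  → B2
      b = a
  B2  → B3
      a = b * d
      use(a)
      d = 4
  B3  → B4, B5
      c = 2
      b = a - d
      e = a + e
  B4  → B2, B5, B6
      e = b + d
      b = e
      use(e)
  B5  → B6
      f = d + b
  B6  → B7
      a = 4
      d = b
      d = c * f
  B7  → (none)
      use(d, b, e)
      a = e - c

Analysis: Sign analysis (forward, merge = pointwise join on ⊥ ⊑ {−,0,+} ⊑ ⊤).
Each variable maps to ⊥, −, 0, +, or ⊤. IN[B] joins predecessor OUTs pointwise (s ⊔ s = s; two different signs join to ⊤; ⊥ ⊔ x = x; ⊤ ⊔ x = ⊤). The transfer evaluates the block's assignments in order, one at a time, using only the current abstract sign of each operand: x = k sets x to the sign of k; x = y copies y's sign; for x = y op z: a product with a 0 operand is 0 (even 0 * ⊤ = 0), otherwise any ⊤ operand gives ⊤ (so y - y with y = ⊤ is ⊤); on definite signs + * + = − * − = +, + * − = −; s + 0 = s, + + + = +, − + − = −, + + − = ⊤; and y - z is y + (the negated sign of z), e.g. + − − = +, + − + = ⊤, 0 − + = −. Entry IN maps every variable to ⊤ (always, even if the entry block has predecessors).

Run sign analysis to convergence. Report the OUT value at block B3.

Converged values:
  B0: | IN=(all ⊤) | OUT=(all ⊤)
  B1: | IN=(all ⊤) | OUT=(all ⊤)
  B2: | IN=(all ⊤) | OUT={d:+; rest ⊤}
  B3: | IN={d:+; rest ⊤} | OUT={c:+, d:+; rest ⊤}
  B4: | IN={c:+, d:+; rest ⊤} | OUT={c:+, d:+; rest ⊤}
  B5: | IN={c:+, d:+; rest ⊤} | OUT={c:+, d:+; rest ⊤}
  B6: | IN={c:+, d:+; rest ⊤} | OUT={a:+, c:+; rest ⊤}
  B7: | IN={a:+, c:+; rest ⊤} | OUT={c:+; rest ⊤}

Merge at B3: IN[B3] = OUT[B2] = {a: ⊤, b: ⊤, c: ⊤, d: +, e: ⊤, f: ⊤}
Applying B3's transfer function to that IN value gives OUT[B3] (row B3 above).

Answer: {a: ⊤, b: ⊤, c: +, d: +, e: ⊤, f: ⊤}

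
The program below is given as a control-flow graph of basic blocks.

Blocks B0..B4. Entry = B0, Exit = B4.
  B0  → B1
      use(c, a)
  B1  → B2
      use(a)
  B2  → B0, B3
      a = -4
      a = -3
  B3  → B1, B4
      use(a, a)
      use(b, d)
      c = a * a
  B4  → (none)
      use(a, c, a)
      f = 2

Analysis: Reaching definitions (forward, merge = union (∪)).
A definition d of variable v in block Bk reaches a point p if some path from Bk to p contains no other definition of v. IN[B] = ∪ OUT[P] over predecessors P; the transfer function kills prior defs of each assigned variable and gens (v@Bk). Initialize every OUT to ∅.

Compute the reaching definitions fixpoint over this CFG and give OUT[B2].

Converged values:
  B0:   IN={a@B2, c@B3}   OUT={a@B2, c@B3}
  B1:   IN={a@B2, c@B3}   OUT={a@B2, c@B3}
  B2:   IN={a@B2, c@B3}   OUT={a@B2, c@B3}
  B3:   IN={a@B2, c@B3}   OUT={a@B2, c@B3}
  B4:   IN={a@B2, c@B3}   OUT={a@B2, c@B3, f@B4}

Merge at B2: IN[B2] = OUT[B1] = {a@B2, c@B3}
Applying B2's transfer function to that IN value gives OUT[B2] (row B2 above).

Answer: {a@B2, c@B3}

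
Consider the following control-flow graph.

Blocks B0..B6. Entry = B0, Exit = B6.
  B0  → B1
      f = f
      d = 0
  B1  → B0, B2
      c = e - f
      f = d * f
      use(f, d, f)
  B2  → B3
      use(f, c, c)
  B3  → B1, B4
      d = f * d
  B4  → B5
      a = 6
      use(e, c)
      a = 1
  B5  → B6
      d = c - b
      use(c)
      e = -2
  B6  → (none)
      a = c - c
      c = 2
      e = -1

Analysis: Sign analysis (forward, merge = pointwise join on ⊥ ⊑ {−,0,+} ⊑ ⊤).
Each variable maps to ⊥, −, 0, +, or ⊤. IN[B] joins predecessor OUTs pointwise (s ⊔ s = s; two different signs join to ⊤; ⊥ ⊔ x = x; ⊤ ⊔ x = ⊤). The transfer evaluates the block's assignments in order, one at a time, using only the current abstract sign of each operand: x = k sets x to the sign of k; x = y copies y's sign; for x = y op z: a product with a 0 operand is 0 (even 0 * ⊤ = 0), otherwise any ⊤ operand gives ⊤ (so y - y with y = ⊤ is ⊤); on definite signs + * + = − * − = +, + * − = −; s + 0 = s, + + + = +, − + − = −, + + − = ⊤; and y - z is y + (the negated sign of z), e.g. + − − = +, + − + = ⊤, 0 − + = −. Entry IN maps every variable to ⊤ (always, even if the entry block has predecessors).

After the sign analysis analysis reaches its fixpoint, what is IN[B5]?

Answer: {a: +, b: ⊤, c: ⊤, d: 0, e: ⊤, f: 0}

Derivation:
Converged values:
  B0:  IN=(all ⊤)  OUT={d:0; rest ⊤}
  B1:  IN={d:0; rest ⊤}  OUT={d:0, f:0; rest ⊤}
  B2:  IN={d:0, f:0; rest ⊤}  OUT={d:0, f:0; rest ⊤}
  B3:  IN={d:0, f:0; rest ⊤}  OUT={d:0, f:0; rest ⊤}
  B4:  IN={d:0, f:0; rest ⊤}  OUT={a:+, d:0, f:0; rest ⊤}
  B5:  IN={a:+, d:0, f:0; rest ⊤}  OUT={a:+, e:-, f:0; rest ⊤}
  B6:  IN={a:+, e:-, f:0; rest ⊤}  OUT={c:+, e:-, f:0; rest ⊤}

Merge at B5: IN[B5] = OUT[B4] = {a: +, b: ⊤, c: ⊤, d: 0, e: ⊤, f: 0}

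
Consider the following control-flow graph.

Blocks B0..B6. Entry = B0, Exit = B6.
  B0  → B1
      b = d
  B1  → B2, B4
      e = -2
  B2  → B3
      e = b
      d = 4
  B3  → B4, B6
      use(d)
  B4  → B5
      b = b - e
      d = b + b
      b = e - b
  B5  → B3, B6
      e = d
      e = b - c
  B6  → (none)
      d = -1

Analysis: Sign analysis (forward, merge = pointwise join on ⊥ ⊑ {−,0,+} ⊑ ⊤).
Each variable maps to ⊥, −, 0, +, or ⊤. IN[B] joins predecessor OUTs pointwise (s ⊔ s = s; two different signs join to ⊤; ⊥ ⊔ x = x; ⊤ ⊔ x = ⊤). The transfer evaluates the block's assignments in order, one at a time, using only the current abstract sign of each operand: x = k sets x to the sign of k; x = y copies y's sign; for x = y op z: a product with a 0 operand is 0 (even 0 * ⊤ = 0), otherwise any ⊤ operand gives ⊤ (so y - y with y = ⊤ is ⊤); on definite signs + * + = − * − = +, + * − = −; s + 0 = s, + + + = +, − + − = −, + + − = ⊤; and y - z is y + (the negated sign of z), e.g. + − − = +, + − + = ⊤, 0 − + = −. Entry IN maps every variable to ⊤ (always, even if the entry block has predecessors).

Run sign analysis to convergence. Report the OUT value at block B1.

Answer: {a: ⊤, b: ⊤, c: ⊤, d: ⊤, e: -, f: ⊤}

Trace:
Per-block solution:
  B0: | IN=(all ⊤) | OUT=(all ⊤)
  B1: | IN=(all ⊤) | OUT={e:-; rest ⊤}
  B2: | IN={e:-; rest ⊤} | OUT={d:+; rest ⊤}
  B3: | IN=(all ⊤) | OUT=(all ⊤)
  B4: | IN=(all ⊤) | OUT=(all ⊤)
  B5: | IN=(all ⊤) | OUT=(all ⊤)
  B6: | IN=(all ⊤) | OUT={d:-; rest ⊤}

Merge at B1: IN[B1] = OUT[B0] = {a: ⊤, b: ⊤, c: ⊤, d: ⊤, e: ⊤, f: ⊤}
Applying B1's transfer function to that IN value gives OUT[B1] (row B1 above).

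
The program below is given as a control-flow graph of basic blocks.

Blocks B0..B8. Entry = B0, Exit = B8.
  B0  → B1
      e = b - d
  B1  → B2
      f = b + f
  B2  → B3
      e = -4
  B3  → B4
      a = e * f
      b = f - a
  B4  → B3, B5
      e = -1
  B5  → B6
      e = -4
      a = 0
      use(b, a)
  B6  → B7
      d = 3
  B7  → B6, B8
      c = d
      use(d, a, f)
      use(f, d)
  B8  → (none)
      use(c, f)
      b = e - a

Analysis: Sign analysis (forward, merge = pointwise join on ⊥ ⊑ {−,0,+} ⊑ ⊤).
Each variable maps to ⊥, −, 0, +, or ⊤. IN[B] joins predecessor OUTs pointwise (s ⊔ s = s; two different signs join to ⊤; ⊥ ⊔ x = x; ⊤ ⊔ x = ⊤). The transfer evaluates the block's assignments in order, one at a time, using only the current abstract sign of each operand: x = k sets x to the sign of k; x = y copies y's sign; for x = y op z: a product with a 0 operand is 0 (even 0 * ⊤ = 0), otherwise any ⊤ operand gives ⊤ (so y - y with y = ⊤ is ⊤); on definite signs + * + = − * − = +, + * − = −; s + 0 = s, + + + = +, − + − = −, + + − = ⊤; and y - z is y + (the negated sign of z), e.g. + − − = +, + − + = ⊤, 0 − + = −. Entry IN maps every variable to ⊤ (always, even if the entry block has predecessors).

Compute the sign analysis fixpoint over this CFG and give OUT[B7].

Per-block solution:
  B0:   IN=(all ⊤)   OUT=(all ⊤)
  B1:   IN=(all ⊤)   OUT=(all ⊤)
  B2:   IN=(all ⊤)   OUT={e:-; rest ⊤}
  B3:   IN={e:-; rest ⊤}   OUT={e:-; rest ⊤}
  B4:   IN={e:-; rest ⊤}   OUT={e:-; rest ⊤}
  B5:   IN={e:-; rest ⊤}   OUT={a:0, e:-; rest ⊤}
  B6:   IN={a:0, e:-; rest ⊤}   OUT={a:0, d:+, e:-; rest ⊤}
  B7:   IN={a:0, d:+, e:-; rest ⊤}   OUT={a:0, c:+, d:+, e:-; rest ⊤}
  B8:   IN={a:0, c:+, d:+, e:-; rest ⊤}   OUT={a:0, b:-, c:+, d:+, e:-; rest ⊤}

Merge at B7: IN[B7] = OUT[B6] = {a: 0, b: ⊤, c: ⊤, d: +, e: -, f: ⊤}
Applying B7's transfer function to that IN value gives OUT[B7] (row B7 above).

Answer: {a: 0, b: ⊤, c: +, d: +, e: -, f: ⊤}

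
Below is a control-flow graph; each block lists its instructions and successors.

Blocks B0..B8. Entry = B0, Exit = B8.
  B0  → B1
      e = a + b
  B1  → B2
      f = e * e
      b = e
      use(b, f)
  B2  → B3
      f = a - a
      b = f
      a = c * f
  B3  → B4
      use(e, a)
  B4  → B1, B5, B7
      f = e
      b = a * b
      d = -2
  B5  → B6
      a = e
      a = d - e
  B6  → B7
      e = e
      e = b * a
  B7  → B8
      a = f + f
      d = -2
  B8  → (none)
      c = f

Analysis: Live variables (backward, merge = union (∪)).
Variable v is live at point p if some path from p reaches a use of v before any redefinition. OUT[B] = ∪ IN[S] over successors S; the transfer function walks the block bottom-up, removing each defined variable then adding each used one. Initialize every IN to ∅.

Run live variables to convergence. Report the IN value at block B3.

Answer: {a, b, c, e}

Working:
Fixpoint table:
  B0:  IN={a, b, c}  OUT={a, c, e}
  B1:  IN={a, c, e}  OUT={a, c, e}
  B2:  IN={a, c, e}  OUT={a, b, c, e}
  B3:  IN={a, b, c, e}  OUT={a, b, c, e}
  B4:  IN={a, b, c, e}  OUT={a, b, c, d, e, f}
  B5:  IN={b, d, e, f}  OUT={a, b, e, f}
  B6:  IN={a, b, e, f}  OUT={f}
  B7:  IN={f}  OUT={f}
  B8:  IN={f}  OUT={}

Merge at B3: OUT[B3] = IN[B4] = {a, b, c, e}
Applying B3's transfer function to that OUT value gives IN[B3] (row B3 above).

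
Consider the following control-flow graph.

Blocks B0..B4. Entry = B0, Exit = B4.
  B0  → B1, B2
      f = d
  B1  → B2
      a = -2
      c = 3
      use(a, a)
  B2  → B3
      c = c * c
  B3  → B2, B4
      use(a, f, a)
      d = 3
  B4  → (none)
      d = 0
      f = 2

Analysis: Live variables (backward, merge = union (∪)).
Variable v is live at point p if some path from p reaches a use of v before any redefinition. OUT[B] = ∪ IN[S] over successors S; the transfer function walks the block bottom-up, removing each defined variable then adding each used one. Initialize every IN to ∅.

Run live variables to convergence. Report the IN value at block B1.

Answer: {f}

Working:
Converged values:
  B0: | IN={a, c, d} | OUT={a, c, f}
  B1: | IN={f} | OUT={a, c, f}
  B2: | IN={a, c, f} | OUT={a, c, f}
  B3: | IN={a, c, f} | OUT={a, c, f}
  B4: | IN={} | OUT={}

Merge at B1: OUT[B1] = IN[B2] = {a, c, f}
Applying B1's transfer function to that OUT value gives IN[B1] (row B1 above).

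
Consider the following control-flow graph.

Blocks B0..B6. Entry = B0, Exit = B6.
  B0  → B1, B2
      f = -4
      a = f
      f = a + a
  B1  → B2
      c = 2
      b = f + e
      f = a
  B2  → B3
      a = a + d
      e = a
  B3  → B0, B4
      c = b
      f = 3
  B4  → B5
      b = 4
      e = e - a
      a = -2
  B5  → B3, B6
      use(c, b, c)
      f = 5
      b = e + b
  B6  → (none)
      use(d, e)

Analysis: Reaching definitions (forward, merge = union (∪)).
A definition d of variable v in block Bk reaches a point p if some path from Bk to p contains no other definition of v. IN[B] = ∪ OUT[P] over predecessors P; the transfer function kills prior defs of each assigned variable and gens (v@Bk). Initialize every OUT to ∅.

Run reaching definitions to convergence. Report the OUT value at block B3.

Answer: {a@B2, a@B4, b@B1, b@B5, c@B3, e@B2, e@B4, f@B3}

Derivation:
Fixpoint table:
  B0:  IN={a@B2, a@B4, b@B1, b@B5, c@B3, e@B2, e@B4, f@B3}  OUT={a@B0, b@B1, b@B5, c@B3, e@B2, e@B4, f@B0}
  B1:  IN={a@B0, b@B1, b@B5, c@B3, e@B2, e@B4, f@B0}  OUT={a@B0, b@B1, c@B1, e@B2, e@B4, f@B1}
  B2:  IN={a@B0, b@B1, b@B5, c@B1, c@B3, e@B2, e@B4, f@B0, f@B1}  OUT={a@B2, b@B1, b@B5, c@B1, c@B3, e@B2, f@B0, f@B1}
  B3:  IN={a@B2, a@B4, b@B1, b@B5, c@B1, c@B3, e@B2, e@B4, f@B0, f@B1, f@B5}  OUT={a@B2, a@B4, b@B1, b@B5, c@B3, e@B2, e@B4, f@B3}
  B4:  IN={a@B2, a@B4, b@B1, b@B5, c@B3, e@B2, e@B4, f@B3}  OUT={a@B4, b@B4, c@B3, e@B4, f@B3}
  B5:  IN={a@B4, b@B4, c@B3, e@B4, f@B3}  OUT={a@B4, b@B5, c@B3, e@B4, f@B5}
  B6:  IN={a@B4, b@B5, c@B3, e@B4, f@B5}  OUT={a@B4, b@B5, c@B3, e@B4, f@B5}

Merge at B3: IN[B3] = OUT[B2] ⊔ OUT[B5] = {a@B2, a@B4, b@B1, b@B5, c@B1, c@B3, e@B2, e@B4, f@B0, f@B1, f@B5}
Applying B3's transfer function to that IN value gives OUT[B3] (row B3 above).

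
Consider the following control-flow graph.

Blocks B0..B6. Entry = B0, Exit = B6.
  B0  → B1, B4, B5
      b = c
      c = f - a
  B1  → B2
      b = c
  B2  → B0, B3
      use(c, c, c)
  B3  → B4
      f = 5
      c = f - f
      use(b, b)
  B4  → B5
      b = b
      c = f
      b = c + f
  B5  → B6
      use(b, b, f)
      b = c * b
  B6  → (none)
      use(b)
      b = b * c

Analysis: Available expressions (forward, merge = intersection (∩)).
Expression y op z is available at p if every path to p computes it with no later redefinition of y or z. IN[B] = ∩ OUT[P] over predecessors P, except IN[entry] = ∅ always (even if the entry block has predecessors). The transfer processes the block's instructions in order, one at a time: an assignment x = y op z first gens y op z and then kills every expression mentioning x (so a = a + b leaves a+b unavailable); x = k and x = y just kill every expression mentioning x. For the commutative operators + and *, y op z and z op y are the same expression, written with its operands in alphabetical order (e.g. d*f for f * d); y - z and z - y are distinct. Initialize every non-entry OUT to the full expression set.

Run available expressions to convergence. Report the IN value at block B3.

Per-block solution:
  B0:  IN={}  OUT={f-a}
  B1:  IN={f-a}  OUT={f-a}
  B2:  IN={f-a}  OUT={f-a}
  B3:  IN={f-a}  OUT={f-f}
  B4:  IN={}  OUT={c+f}
  B5:  IN={}  OUT={}
  B6:  IN={}  OUT={}

Merge at B3: IN[B3] = OUT[B2] = {f-a}

Answer: {f-a}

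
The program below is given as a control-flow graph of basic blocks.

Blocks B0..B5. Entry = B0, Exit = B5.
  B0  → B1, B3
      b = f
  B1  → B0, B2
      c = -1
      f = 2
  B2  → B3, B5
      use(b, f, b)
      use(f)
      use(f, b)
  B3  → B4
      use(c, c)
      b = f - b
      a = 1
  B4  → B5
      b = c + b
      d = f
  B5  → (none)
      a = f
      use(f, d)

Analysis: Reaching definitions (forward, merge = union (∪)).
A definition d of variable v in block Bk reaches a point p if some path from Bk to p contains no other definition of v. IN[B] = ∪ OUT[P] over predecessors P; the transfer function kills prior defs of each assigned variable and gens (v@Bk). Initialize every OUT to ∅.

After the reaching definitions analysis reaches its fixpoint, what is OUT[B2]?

Per-block solution:
  B0:  IN={b@B0, c@B1, f@B1}  OUT={b@B0, c@B1, f@B1}
  B1:  IN={b@B0, c@B1, f@B1}  OUT={b@B0, c@B1, f@B1}
  B2:  IN={b@B0, c@B1, f@B1}  OUT={b@B0, c@B1, f@B1}
  B3:  IN={b@B0, c@B1, f@B1}  OUT={a@B3, b@B3, c@B1, f@B1}
  B4:  IN={a@B3, b@B3, c@B1, f@B1}  OUT={a@B3, b@B4, c@B1, d@B4, f@B1}
  B5:  IN={a@B3, b@B0, b@B4, c@B1, d@B4, f@B1}  OUT={a@B5, b@B0, b@B4, c@B1, d@B4, f@B1}

Merge at B2: IN[B2] = OUT[B1] = {b@B0, c@B1, f@B1}
Applying B2's transfer function to that IN value gives OUT[B2] (row B2 above).

Answer: {b@B0, c@B1, f@B1}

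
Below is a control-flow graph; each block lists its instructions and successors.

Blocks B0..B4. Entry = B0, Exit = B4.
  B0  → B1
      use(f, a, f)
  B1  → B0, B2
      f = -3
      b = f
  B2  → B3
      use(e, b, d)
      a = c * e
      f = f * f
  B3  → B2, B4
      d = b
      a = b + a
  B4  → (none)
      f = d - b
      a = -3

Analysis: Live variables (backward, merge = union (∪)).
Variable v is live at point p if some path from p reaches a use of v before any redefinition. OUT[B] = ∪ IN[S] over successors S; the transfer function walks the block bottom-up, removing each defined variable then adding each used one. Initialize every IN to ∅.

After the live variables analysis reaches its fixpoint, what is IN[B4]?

Fixpoint table:
  B0:  IN={a, c, d, e, f}  OUT={a, c, d, e}
  B1:  IN={a, c, d, e}  OUT={a, b, c, d, e, f}
  B2:  IN={b, c, d, e, f}  OUT={a, b, c, e, f}
  B3:  IN={a, b, c, e, f}  OUT={b, c, d, e, f}
  B4:  IN={b, d}  OUT={}

B4 is the boundary node: OUT[B4] = {}
Applying B4's transfer function to that OUT value gives IN[B4] (row B4 above).

Answer: {b, d}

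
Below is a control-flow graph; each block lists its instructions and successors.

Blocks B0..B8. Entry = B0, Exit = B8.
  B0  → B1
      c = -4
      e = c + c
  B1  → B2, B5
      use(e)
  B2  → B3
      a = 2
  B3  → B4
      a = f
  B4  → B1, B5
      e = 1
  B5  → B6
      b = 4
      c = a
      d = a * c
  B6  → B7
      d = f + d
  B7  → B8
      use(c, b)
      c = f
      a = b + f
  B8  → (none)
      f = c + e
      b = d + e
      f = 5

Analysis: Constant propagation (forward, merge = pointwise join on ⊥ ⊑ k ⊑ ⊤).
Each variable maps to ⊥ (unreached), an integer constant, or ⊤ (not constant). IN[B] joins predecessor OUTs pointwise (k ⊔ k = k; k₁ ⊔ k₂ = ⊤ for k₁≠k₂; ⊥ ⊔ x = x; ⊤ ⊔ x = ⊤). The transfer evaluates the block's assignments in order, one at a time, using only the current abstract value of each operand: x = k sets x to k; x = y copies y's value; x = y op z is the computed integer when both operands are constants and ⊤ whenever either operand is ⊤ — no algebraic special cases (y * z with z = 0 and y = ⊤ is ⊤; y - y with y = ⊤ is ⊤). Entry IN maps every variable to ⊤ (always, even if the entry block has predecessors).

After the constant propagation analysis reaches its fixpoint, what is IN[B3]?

Answer: {a: 2, b: ⊤, c: -4, d: ⊤, e: ⊤, f: ⊤}

Working:
Converged values:
  B0: | IN=(all ⊤) | OUT={c:-4, e:-8; rest ⊤}
  B1: | IN={c:-4; rest ⊤} | OUT={c:-4; rest ⊤}
  B2: | IN={c:-4; rest ⊤} | OUT={a:2, c:-4; rest ⊤}
  B3: | IN={a:2, c:-4; rest ⊤} | OUT={c:-4; rest ⊤}
  B4: | IN={c:-4; rest ⊤} | OUT={c:-4, e:1; rest ⊤}
  B5: | IN={c:-4; rest ⊤} | OUT={b:4; rest ⊤}
  B6: | IN={b:4; rest ⊤} | OUT={b:4; rest ⊤}
  B7: | IN={b:4; rest ⊤} | OUT={b:4; rest ⊤}
  B8: | IN={b:4; rest ⊤} | OUT={f:5; rest ⊤}

Merge at B3: IN[B3] = OUT[B2] = {a: 2, b: ⊤, c: -4, d: ⊤, e: ⊤, f: ⊤}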